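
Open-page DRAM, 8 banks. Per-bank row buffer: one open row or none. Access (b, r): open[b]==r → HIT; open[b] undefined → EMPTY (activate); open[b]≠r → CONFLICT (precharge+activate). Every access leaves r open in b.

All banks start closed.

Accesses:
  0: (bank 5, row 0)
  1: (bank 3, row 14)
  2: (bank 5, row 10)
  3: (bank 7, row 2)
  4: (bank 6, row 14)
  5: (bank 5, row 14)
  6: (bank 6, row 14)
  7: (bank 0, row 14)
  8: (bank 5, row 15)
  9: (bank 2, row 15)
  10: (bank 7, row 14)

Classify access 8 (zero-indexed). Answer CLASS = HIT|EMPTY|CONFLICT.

CLASS = CONFLICT

step 0: bank5 None->0 [EMPTY]
step 1: bank3 None->14 [EMPTY]
step 2: bank5 0->10 [CONFLICT]
step 3: bank7 None->2 [EMPTY]
step 4: bank6 None->14 [EMPTY]
step 5: bank5 10->14 [CONFLICT]
step 6: bank6 14->14 [HIT]
step 7: bank0 None->14 [EMPTY]
step 8: bank5 14->15 [CONFLICT]
step 9: bank2 None->15 [EMPTY]
step 10: bank7 2->14 [CONFLICT]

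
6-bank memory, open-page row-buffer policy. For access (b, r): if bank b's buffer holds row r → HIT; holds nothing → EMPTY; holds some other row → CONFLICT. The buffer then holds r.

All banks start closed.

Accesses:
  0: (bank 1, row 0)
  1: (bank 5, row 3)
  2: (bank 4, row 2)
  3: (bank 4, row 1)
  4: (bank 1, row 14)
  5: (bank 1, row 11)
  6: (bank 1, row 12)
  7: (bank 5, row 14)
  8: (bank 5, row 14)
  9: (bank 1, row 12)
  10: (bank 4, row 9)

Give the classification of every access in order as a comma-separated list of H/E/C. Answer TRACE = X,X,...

  [0] b1 r0: no row ⇒ E
  [1] b5 r3: no row ⇒ E
  [2] b4 r2: no row ⇒ E
  [3] b4 r1: had r2 ⇒ C
  [4] b1 r14: had r0 ⇒ C
  [5] b1 r11: had r14 ⇒ C
  [6] b1 r12: had r11 ⇒ C
  [7] b5 r14: had r3 ⇒ C
  [8] b5 r14: had r14 ⇒ H
  [9] b1 r12: had r12 ⇒ H
  [10] b4 r9: had r1 ⇒ C

TRACE = E,E,E,C,C,C,C,C,H,H,C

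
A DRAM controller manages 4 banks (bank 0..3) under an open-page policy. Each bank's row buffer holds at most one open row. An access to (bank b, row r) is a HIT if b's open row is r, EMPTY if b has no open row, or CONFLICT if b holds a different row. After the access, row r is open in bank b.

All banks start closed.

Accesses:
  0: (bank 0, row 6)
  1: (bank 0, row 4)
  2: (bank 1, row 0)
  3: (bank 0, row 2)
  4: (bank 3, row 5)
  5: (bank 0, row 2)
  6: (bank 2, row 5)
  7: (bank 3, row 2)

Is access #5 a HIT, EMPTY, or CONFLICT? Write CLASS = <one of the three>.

CLASS = HIT

0: bank 0 row 6 — prev None → EMPTY
1: bank 0 row 4 — prev 6 → CONFLICT
2: bank 1 row 0 — prev None → EMPTY
3: bank 0 row 2 — prev 4 → CONFLICT
4: bank 3 row 5 — prev None → EMPTY
5: bank 0 row 2 — prev 2 → HIT
6: bank 2 row 5 — prev None → EMPTY
7: bank 3 row 2 — prev 5 → CONFLICT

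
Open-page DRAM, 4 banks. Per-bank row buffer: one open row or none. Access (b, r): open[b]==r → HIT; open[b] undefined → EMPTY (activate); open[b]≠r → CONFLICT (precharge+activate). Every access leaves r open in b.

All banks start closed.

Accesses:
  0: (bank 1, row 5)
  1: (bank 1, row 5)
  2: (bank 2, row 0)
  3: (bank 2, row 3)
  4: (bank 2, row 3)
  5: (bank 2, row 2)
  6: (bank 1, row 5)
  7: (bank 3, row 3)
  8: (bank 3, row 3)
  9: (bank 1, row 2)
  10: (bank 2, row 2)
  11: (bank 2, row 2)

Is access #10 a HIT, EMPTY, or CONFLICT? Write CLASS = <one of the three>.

step 0: bank1 None->5 [EMPTY]
step 1: bank1 5->5 [HIT]
step 2: bank2 None->0 [EMPTY]
step 3: bank2 0->3 [CONFLICT]
step 4: bank2 3->3 [HIT]
step 5: bank2 3->2 [CONFLICT]
step 6: bank1 5->5 [HIT]
step 7: bank3 None->3 [EMPTY]
step 8: bank3 3->3 [HIT]
step 9: bank1 5->2 [CONFLICT]
step 10: bank2 2->2 [HIT]
step 11: bank2 2->2 [HIT]

CLASS = HIT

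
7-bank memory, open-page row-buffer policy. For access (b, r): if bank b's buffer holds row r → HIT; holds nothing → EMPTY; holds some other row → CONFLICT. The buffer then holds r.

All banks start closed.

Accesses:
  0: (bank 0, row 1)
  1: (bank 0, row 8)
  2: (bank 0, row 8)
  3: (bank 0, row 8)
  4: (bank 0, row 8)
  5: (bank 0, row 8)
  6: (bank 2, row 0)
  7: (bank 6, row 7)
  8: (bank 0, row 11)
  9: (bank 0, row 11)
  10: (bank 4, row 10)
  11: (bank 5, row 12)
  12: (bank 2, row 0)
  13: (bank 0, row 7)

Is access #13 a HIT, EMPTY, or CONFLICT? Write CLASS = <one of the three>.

CLASS = CONFLICT

#0 (0,1) E
#1 (0,8) C  (was 1)
#2 (0,8) H  (was 8)
#3 (0,8) H  (was 8)
#4 (0,8) H  (was 8)
#5 (0,8) H  (was 8)
#6 (2,0) E
#7 (6,7) E
#8 (0,11) C  (was 8)
#9 (0,11) H  (was 11)
#10 (4,10) E
#11 (5,12) E
#12 (2,0) H  (was 0)
#13 (0,7) C  (was 11)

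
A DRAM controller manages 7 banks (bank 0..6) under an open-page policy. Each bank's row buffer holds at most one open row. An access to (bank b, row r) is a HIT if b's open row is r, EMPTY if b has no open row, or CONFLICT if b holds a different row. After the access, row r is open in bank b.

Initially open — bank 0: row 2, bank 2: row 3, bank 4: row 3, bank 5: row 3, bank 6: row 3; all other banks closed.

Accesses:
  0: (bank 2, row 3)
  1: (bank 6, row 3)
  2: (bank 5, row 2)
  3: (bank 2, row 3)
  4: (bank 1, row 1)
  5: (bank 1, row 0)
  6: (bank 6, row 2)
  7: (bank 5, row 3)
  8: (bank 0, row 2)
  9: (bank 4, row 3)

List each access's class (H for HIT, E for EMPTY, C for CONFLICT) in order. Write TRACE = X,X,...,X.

TRACE = H,H,C,H,E,C,C,C,H,H

  [0] b2 r3: had r3 ⇒ H
  [1] b6 r3: had r3 ⇒ H
  [2] b5 r2: had r3 ⇒ C
  [3] b2 r3: had r3 ⇒ H
  [4] b1 r1: no row ⇒ E
  [5] b1 r0: had r1 ⇒ C
  [6] b6 r2: had r3 ⇒ C
  [7] b5 r3: had r2 ⇒ C
  [8] b0 r2: had r2 ⇒ H
  [9] b4 r3: had r3 ⇒ H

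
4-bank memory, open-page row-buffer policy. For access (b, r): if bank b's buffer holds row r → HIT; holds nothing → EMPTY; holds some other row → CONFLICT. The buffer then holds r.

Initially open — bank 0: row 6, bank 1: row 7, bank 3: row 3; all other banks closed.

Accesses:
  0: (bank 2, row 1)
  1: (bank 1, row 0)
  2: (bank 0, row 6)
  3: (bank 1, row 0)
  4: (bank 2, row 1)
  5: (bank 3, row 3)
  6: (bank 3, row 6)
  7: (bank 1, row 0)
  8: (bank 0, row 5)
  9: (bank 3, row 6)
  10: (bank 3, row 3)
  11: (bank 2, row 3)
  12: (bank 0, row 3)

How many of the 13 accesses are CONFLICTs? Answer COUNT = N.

step 0: bank2 None->1 [EMPTY]
step 1: bank1 7->0 [CONFLICT]
step 2: bank0 6->6 [HIT]
step 3: bank1 0->0 [HIT]
step 4: bank2 1->1 [HIT]
step 5: bank3 3->3 [HIT]
step 6: bank3 3->6 [CONFLICT]
step 7: bank1 0->0 [HIT]
step 8: bank0 6->5 [CONFLICT]
step 9: bank3 6->6 [HIT]
step 10: bank3 6->3 [CONFLICT]
step 11: bank2 1->3 [CONFLICT]
step 12: bank0 5->3 [CONFLICT]

COUNT = 6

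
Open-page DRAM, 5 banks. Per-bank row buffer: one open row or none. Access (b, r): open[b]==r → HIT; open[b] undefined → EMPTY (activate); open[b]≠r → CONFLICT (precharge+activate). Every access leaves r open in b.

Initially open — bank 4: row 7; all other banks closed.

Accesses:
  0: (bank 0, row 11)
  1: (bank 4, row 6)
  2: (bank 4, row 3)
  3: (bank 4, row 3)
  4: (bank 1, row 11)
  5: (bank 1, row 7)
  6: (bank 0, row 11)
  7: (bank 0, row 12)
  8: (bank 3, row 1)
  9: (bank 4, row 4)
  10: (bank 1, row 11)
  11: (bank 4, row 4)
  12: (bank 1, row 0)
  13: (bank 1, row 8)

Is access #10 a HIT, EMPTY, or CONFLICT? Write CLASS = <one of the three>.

  [0] b0 r11: no row ⇒ E
  [1] b4 r6: had r7 ⇒ C
  [2] b4 r3: had r6 ⇒ C
  [3] b4 r3: had r3 ⇒ H
  [4] b1 r11: no row ⇒ E
  [5] b1 r7: had r11 ⇒ C
  [6] b0 r11: had r11 ⇒ H
  [7] b0 r12: had r11 ⇒ C
  [8] b3 r1: no row ⇒ E
  [9] b4 r4: had r3 ⇒ C
  [10] b1 r11: had r7 ⇒ C
  [11] b4 r4: had r4 ⇒ H
  [12] b1 r0: had r11 ⇒ C
  [13] b1 r8: had r0 ⇒ C

CLASS = CONFLICT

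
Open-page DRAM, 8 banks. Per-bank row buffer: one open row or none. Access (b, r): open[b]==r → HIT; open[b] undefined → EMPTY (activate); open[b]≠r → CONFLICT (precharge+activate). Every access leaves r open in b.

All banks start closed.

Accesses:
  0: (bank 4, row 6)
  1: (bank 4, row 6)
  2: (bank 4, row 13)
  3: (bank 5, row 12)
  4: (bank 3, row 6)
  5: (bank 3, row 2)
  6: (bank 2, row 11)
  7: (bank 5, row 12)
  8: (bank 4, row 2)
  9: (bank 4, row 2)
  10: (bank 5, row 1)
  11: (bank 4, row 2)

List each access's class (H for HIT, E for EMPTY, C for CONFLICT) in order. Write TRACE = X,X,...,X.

TRACE = E,H,C,E,E,C,E,H,C,H,C,H

0: bank 4 row 6 — prev None → EMPTY
1: bank 4 row 6 — prev 6 → HIT
2: bank 4 row 13 — prev 6 → CONFLICT
3: bank 5 row 12 — prev None → EMPTY
4: bank 3 row 6 — prev None → EMPTY
5: bank 3 row 2 — prev 6 → CONFLICT
6: bank 2 row 11 — prev None → EMPTY
7: bank 5 row 12 — prev 12 → HIT
8: bank 4 row 2 — prev 13 → CONFLICT
9: bank 4 row 2 — prev 2 → HIT
10: bank 5 row 1 — prev 12 → CONFLICT
11: bank 4 row 2 — prev 2 → HIT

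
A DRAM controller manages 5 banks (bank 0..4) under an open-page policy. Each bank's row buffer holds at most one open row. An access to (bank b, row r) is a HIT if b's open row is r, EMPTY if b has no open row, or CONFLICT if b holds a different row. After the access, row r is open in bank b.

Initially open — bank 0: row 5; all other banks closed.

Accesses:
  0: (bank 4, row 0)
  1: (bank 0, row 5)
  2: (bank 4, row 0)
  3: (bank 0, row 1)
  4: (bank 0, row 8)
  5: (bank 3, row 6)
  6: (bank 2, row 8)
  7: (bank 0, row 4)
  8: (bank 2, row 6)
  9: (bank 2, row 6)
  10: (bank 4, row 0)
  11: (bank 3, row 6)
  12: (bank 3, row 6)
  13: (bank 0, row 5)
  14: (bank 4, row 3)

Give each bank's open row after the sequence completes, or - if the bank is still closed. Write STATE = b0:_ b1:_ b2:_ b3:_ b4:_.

STATE = b0:5 b1:- b2:6 b3:6 b4:3

step 0: bank4 None->0 [EMPTY]
step 1: bank0 5->5 [HIT]
step 2: bank4 0->0 [HIT]
step 3: bank0 5->1 [CONFLICT]
step 4: bank0 1->8 [CONFLICT]
step 5: bank3 None->6 [EMPTY]
step 6: bank2 None->8 [EMPTY]
step 7: bank0 8->4 [CONFLICT]
step 8: bank2 8->6 [CONFLICT]
step 9: bank2 6->6 [HIT]
step 10: bank4 0->0 [HIT]
step 11: bank3 6->6 [HIT]
step 12: bank3 6->6 [HIT]
step 13: bank0 4->5 [CONFLICT]
step 14: bank4 0->3 [CONFLICT]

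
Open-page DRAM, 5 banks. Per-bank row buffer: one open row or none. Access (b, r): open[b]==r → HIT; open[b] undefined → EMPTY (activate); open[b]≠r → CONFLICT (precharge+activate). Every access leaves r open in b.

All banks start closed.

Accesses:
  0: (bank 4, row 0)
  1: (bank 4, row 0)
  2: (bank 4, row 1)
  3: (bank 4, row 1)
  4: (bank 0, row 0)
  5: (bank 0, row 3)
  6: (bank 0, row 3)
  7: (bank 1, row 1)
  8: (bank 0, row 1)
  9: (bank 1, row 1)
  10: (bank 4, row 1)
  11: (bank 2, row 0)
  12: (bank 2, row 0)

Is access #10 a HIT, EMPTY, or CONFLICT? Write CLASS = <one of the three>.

CLASS = HIT

  [0] b4 r0: no row ⇒ E
  [1] b4 r0: had r0 ⇒ H
  [2] b4 r1: had r0 ⇒ C
  [3] b4 r1: had r1 ⇒ H
  [4] b0 r0: no row ⇒ E
  [5] b0 r3: had r0 ⇒ C
  [6] b0 r3: had r3 ⇒ H
  [7] b1 r1: no row ⇒ E
  [8] b0 r1: had r3 ⇒ C
  [9] b1 r1: had r1 ⇒ H
  [10] b4 r1: had r1 ⇒ H
  [11] b2 r0: no row ⇒ E
  [12] b2 r0: had r0 ⇒ H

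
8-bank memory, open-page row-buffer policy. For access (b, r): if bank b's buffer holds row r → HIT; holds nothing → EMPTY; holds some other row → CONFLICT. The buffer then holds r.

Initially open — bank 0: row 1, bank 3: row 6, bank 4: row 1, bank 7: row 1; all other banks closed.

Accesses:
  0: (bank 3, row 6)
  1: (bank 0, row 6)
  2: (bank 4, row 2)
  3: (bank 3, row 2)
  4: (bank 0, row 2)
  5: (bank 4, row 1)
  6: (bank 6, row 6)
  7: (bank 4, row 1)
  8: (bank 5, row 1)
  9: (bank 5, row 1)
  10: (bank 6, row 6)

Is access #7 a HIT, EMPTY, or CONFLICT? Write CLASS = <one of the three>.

0: bank 3 row 6 — prev 6 → HIT
1: bank 0 row 6 — prev 1 → CONFLICT
2: bank 4 row 2 — prev 1 → CONFLICT
3: bank 3 row 2 — prev 6 → CONFLICT
4: bank 0 row 2 — prev 6 → CONFLICT
5: bank 4 row 1 — prev 2 → CONFLICT
6: bank 6 row 6 — prev None → EMPTY
7: bank 4 row 1 — prev 1 → HIT
8: bank 5 row 1 — prev None → EMPTY
9: bank 5 row 1 — prev 1 → HIT
10: bank 6 row 6 — prev 6 → HIT

CLASS = HIT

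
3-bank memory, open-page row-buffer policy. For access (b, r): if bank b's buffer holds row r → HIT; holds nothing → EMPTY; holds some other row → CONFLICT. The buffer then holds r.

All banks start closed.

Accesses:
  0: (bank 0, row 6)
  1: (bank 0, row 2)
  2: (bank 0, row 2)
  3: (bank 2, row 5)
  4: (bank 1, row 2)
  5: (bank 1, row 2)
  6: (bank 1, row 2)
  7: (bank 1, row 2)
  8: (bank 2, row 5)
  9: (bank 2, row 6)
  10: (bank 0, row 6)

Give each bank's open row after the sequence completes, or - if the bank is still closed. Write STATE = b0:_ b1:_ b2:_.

STATE = b0:6 b1:2 b2:6

  [0] b0 r6: no row ⇒ E
  [1] b0 r2: had r6 ⇒ C
  [2] b0 r2: had r2 ⇒ H
  [3] b2 r5: no row ⇒ E
  [4] b1 r2: no row ⇒ E
  [5] b1 r2: had r2 ⇒ H
  [6] b1 r2: had r2 ⇒ H
  [7] b1 r2: had r2 ⇒ H
  [8] b2 r5: had r5 ⇒ H
  [9] b2 r6: had r5 ⇒ C
  [10] b0 r6: had r2 ⇒ C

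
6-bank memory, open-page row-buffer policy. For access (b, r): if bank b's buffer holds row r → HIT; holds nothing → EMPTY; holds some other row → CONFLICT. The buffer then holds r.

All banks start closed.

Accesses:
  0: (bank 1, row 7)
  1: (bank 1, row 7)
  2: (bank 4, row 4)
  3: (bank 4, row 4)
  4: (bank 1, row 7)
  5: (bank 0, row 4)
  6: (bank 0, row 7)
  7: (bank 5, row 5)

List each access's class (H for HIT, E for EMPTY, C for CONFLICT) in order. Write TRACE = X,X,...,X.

step 0: bank1 None->7 [EMPTY]
step 1: bank1 7->7 [HIT]
step 2: bank4 None->4 [EMPTY]
step 3: bank4 4->4 [HIT]
step 4: bank1 7->7 [HIT]
step 5: bank0 None->4 [EMPTY]
step 6: bank0 4->7 [CONFLICT]
step 7: bank5 None->5 [EMPTY]

TRACE = E,H,E,H,H,E,C,E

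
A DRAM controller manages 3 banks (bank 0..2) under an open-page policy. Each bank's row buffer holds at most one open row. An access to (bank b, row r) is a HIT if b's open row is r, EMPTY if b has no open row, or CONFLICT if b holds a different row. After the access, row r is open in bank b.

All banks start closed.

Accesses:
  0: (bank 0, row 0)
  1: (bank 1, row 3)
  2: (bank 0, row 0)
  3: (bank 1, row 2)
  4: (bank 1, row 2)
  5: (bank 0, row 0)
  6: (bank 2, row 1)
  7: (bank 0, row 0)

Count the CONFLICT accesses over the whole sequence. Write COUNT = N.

COUNT = 1

  [0] b0 r0: no row ⇒ E
  [1] b1 r3: no row ⇒ E
  [2] b0 r0: had r0 ⇒ H
  [3] b1 r2: had r3 ⇒ C
  [4] b1 r2: had r2 ⇒ H
  [5] b0 r0: had r0 ⇒ H
  [6] b2 r1: no row ⇒ E
  [7] b0 r0: had r0 ⇒ H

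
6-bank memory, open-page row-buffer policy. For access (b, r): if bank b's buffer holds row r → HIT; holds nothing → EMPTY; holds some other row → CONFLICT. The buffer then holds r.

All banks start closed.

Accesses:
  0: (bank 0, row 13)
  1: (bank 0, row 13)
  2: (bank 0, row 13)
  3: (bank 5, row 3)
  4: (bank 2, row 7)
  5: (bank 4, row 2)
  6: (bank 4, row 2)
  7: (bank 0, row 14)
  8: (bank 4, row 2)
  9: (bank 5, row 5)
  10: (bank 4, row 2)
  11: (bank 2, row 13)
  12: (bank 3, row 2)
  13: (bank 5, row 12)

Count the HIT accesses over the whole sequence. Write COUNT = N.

COUNT = 5

  [0] b0 r13: no row ⇒ E
  [1] b0 r13: had r13 ⇒ H
  [2] b0 r13: had r13 ⇒ H
  [3] b5 r3: no row ⇒ E
  [4] b2 r7: no row ⇒ E
  [5] b4 r2: no row ⇒ E
  [6] b4 r2: had r2 ⇒ H
  [7] b0 r14: had r13 ⇒ C
  [8] b4 r2: had r2 ⇒ H
  [9] b5 r5: had r3 ⇒ C
  [10] b4 r2: had r2 ⇒ H
  [11] b2 r13: had r7 ⇒ C
  [12] b3 r2: no row ⇒ E
  [13] b5 r12: had r5 ⇒ C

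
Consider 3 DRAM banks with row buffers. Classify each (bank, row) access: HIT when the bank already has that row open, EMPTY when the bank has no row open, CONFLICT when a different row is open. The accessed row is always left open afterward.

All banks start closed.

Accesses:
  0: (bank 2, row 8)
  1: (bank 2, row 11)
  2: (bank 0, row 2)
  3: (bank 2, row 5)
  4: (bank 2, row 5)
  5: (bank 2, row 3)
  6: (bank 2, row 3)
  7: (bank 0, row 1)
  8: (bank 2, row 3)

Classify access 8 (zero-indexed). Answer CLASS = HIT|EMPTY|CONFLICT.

CLASS = HIT

#0 (2,8) E
#1 (2,11) C  (was 8)
#2 (0,2) E
#3 (2,5) C  (was 11)
#4 (2,5) H  (was 5)
#5 (2,3) C  (was 5)
#6 (2,3) H  (was 3)
#7 (0,1) C  (was 2)
#8 (2,3) H  (was 3)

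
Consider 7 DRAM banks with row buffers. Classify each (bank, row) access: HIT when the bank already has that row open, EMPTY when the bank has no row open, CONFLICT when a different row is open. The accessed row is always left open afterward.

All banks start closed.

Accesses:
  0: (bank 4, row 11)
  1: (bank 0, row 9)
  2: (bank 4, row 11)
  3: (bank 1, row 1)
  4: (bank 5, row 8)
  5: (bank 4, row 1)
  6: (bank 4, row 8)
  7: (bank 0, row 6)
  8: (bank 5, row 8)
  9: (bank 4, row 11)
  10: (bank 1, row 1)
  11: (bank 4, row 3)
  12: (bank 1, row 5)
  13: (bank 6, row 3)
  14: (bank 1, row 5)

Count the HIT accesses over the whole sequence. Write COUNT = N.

COUNT = 4

#0 (4,11) E
#1 (0,9) E
#2 (4,11) H  (was 11)
#3 (1,1) E
#4 (5,8) E
#5 (4,1) C  (was 11)
#6 (4,8) C  (was 1)
#7 (0,6) C  (was 9)
#8 (5,8) H  (was 8)
#9 (4,11) C  (was 8)
#10 (1,1) H  (was 1)
#11 (4,3) C  (was 11)
#12 (1,5) C  (was 1)
#13 (6,3) E
#14 (1,5) H  (was 5)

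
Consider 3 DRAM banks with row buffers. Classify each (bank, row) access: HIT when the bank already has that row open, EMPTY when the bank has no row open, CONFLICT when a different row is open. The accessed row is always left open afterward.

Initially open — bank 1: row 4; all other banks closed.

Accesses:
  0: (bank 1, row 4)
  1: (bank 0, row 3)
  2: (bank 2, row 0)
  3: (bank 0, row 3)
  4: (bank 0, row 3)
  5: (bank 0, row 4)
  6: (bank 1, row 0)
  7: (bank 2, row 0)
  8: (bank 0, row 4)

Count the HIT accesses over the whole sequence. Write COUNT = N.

COUNT = 5

#0 (1,4) H  (was 4)
#1 (0,3) E
#2 (2,0) E
#3 (0,3) H  (was 3)
#4 (0,3) H  (was 3)
#5 (0,4) C  (was 3)
#6 (1,0) C  (was 4)
#7 (2,0) H  (was 0)
#8 (0,4) H  (was 4)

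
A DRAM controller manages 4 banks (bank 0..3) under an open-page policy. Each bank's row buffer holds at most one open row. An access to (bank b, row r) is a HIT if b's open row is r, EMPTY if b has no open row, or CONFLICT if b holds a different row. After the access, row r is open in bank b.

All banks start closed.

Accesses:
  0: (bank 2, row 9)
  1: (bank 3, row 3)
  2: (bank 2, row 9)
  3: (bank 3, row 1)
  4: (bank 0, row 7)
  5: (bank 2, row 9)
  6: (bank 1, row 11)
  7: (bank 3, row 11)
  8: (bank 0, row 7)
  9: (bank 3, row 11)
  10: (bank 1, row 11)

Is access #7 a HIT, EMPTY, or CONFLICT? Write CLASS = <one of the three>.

  [0] b2 r9: no row ⇒ E
  [1] b3 r3: no row ⇒ E
  [2] b2 r9: had r9 ⇒ H
  [3] b3 r1: had r3 ⇒ C
  [4] b0 r7: no row ⇒ E
  [5] b2 r9: had r9 ⇒ H
  [6] b1 r11: no row ⇒ E
  [7] b3 r11: had r1 ⇒ C
  [8] b0 r7: had r7 ⇒ H
  [9] b3 r11: had r11 ⇒ H
  [10] b1 r11: had r11 ⇒ H

CLASS = CONFLICT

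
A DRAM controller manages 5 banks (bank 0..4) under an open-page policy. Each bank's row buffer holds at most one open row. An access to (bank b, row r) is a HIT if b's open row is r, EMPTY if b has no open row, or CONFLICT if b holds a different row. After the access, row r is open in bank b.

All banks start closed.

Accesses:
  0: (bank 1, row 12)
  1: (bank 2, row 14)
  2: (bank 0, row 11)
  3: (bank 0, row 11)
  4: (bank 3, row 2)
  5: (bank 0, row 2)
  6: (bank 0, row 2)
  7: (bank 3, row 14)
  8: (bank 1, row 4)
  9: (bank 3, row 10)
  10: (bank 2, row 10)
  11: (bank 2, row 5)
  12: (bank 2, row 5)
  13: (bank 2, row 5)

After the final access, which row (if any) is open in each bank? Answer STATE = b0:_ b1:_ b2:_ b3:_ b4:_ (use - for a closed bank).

STATE = b0:2 b1:4 b2:5 b3:10 b4:-

#0 (1,12) E
#1 (2,14) E
#2 (0,11) E
#3 (0,11) H  (was 11)
#4 (3,2) E
#5 (0,2) C  (was 11)
#6 (0,2) H  (was 2)
#7 (3,14) C  (was 2)
#8 (1,4) C  (was 12)
#9 (3,10) C  (was 14)
#10 (2,10) C  (was 14)
#11 (2,5) C  (was 10)
#12 (2,5) H  (was 5)
#13 (2,5) H  (was 5)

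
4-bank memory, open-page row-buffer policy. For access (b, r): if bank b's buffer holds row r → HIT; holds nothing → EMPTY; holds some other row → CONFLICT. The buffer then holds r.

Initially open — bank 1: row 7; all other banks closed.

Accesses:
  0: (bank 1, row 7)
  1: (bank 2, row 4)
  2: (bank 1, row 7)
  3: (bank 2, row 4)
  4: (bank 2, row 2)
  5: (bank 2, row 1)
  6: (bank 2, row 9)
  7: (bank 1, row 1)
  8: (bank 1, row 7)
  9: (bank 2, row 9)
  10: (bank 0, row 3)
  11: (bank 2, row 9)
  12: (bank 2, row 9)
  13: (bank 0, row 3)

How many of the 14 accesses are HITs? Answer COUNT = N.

COUNT = 7

  [0] b1 r7: had r7 ⇒ H
  [1] b2 r4: no row ⇒ E
  [2] b1 r7: had r7 ⇒ H
  [3] b2 r4: had r4 ⇒ H
  [4] b2 r2: had r4 ⇒ C
  [5] b2 r1: had r2 ⇒ C
  [6] b2 r9: had r1 ⇒ C
  [7] b1 r1: had r7 ⇒ C
  [8] b1 r7: had r1 ⇒ C
  [9] b2 r9: had r9 ⇒ H
  [10] b0 r3: no row ⇒ E
  [11] b2 r9: had r9 ⇒ H
  [12] b2 r9: had r9 ⇒ H
  [13] b0 r3: had r3 ⇒ H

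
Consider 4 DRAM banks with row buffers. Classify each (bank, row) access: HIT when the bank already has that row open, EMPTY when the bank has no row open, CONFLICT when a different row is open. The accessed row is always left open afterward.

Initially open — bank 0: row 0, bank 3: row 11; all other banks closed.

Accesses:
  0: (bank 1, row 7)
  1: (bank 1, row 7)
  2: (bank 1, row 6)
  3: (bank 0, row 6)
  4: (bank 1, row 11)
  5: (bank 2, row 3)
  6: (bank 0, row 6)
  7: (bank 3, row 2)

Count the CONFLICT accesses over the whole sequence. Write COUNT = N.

COUNT = 4

  [0] b1 r7: no row ⇒ E
  [1] b1 r7: had r7 ⇒ H
  [2] b1 r6: had r7 ⇒ C
  [3] b0 r6: had r0 ⇒ C
  [4] b1 r11: had r6 ⇒ C
  [5] b2 r3: no row ⇒ E
  [6] b0 r6: had r6 ⇒ H
  [7] b3 r2: had r11 ⇒ C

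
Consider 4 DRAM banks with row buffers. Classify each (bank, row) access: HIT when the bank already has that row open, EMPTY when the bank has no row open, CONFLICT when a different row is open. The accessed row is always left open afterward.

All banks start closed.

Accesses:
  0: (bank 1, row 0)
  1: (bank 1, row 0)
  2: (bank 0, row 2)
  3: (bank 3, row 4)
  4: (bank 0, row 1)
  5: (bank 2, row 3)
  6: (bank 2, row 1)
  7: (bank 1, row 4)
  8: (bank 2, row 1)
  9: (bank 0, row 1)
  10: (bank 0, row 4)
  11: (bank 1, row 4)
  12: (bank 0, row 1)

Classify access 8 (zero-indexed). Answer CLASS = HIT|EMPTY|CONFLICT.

CLASS = HIT

0: bank 1 row 0 — prev None → EMPTY
1: bank 1 row 0 — prev 0 → HIT
2: bank 0 row 2 — prev None → EMPTY
3: bank 3 row 4 — prev None → EMPTY
4: bank 0 row 1 — prev 2 → CONFLICT
5: bank 2 row 3 — prev None → EMPTY
6: bank 2 row 1 — prev 3 → CONFLICT
7: bank 1 row 4 — prev 0 → CONFLICT
8: bank 2 row 1 — prev 1 → HIT
9: bank 0 row 1 — prev 1 → HIT
10: bank 0 row 4 — prev 1 → CONFLICT
11: bank 1 row 4 — prev 4 → HIT
12: bank 0 row 1 — prev 4 → CONFLICT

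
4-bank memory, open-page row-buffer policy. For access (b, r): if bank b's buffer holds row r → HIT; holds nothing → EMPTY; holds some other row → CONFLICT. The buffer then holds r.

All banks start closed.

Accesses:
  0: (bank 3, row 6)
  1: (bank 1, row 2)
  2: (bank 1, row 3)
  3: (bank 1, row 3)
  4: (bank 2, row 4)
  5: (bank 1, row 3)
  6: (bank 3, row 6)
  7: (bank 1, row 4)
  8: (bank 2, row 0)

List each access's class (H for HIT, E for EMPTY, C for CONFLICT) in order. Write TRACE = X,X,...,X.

  [0] b3 r6: no row ⇒ E
  [1] b1 r2: no row ⇒ E
  [2] b1 r3: had r2 ⇒ C
  [3] b1 r3: had r3 ⇒ H
  [4] b2 r4: no row ⇒ E
  [5] b1 r3: had r3 ⇒ H
  [6] b3 r6: had r6 ⇒ H
  [7] b1 r4: had r3 ⇒ C
  [8] b2 r0: had r4 ⇒ C

TRACE = E,E,C,H,E,H,H,C,C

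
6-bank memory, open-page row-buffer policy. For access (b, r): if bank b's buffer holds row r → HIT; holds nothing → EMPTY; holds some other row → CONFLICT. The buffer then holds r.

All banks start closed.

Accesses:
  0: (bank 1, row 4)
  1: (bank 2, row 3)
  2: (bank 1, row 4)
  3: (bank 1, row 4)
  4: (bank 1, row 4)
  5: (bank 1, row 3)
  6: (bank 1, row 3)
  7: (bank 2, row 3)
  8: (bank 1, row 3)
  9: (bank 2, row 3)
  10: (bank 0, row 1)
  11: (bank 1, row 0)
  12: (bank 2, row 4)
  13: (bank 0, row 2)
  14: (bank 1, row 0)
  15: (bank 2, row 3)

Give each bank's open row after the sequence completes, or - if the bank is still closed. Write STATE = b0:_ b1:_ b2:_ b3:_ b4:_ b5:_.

  [0] b1 r4: no row ⇒ E
  [1] b2 r3: no row ⇒ E
  [2] b1 r4: had r4 ⇒ H
  [3] b1 r4: had r4 ⇒ H
  [4] b1 r4: had r4 ⇒ H
  [5] b1 r3: had r4 ⇒ C
  [6] b1 r3: had r3 ⇒ H
  [7] b2 r3: had r3 ⇒ H
  [8] b1 r3: had r3 ⇒ H
  [9] b2 r3: had r3 ⇒ H
  [10] b0 r1: no row ⇒ E
  [11] b1 r0: had r3 ⇒ C
  [12] b2 r4: had r3 ⇒ C
  [13] b0 r2: had r1 ⇒ C
  [14] b1 r0: had r0 ⇒ H
  [15] b2 r3: had r4 ⇒ C

STATE = b0:2 b1:0 b2:3 b3:- b4:- b5:-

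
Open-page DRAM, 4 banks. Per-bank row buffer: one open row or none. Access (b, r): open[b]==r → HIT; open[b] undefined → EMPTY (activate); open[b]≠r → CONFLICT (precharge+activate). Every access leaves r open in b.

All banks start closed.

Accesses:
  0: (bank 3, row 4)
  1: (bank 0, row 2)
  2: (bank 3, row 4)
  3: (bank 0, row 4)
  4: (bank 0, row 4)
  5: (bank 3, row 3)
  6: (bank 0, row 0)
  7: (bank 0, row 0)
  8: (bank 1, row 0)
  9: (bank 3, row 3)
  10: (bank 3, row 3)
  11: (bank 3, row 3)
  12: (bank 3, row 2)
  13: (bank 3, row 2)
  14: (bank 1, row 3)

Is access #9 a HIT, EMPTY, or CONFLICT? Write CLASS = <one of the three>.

CLASS = HIT

#0 (3,4) E
#1 (0,2) E
#2 (3,4) H  (was 4)
#3 (0,4) C  (was 2)
#4 (0,4) H  (was 4)
#5 (3,3) C  (was 4)
#6 (0,0) C  (was 4)
#7 (0,0) H  (was 0)
#8 (1,0) E
#9 (3,3) H  (was 3)
#10 (3,3) H  (was 3)
#11 (3,3) H  (was 3)
#12 (3,2) C  (was 3)
#13 (3,2) H  (was 2)
#14 (1,3) C  (was 0)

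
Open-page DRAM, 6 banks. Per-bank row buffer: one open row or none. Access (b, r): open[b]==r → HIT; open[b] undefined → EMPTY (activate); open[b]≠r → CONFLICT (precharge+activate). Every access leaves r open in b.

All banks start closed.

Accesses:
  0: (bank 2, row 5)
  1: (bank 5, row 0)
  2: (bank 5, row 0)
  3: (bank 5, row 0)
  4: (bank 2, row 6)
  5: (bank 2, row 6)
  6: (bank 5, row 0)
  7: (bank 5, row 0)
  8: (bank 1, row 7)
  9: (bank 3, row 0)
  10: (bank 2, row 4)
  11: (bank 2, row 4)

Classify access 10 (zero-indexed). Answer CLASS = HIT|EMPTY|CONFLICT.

#0 (2,5) E
#1 (5,0) E
#2 (5,0) H  (was 0)
#3 (5,0) H  (was 0)
#4 (2,6) C  (was 5)
#5 (2,6) H  (was 6)
#6 (5,0) H  (was 0)
#7 (5,0) H  (was 0)
#8 (1,7) E
#9 (3,0) E
#10 (2,4) C  (was 6)
#11 (2,4) H  (was 4)

CLASS = CONFLICT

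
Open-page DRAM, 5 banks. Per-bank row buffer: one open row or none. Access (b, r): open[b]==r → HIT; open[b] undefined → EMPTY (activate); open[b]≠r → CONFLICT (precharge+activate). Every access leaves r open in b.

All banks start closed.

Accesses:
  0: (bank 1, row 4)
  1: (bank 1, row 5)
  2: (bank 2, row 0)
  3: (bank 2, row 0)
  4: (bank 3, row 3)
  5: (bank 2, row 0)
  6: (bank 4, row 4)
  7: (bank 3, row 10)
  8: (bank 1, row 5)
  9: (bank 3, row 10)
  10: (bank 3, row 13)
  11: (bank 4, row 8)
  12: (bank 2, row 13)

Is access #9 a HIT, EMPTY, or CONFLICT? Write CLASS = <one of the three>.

CLASS = HIT

  [0] b1 r4: no row ⇒ E
  [1] b1 r5: had r4 ⇒ C
  [2] b2 r0: no row ⇒ E
  [3] b2 r0: had r0 ⇒ H
  [4] b3 r3: no row ⇒ E
  [5] b2 r0: had r0 ⇒ H
  [6] b4 r4: no row ⇒ E
  [7] b3 r10: had r3 ⇒ C
  [8] b1 r5: had r5 ⇒ H
  [9] b3 r10: had r10 ⇒ H
  [10] b3 r13: had r10 ⇒ C
  [11] b4 r8: had r4 ⇒ C
  [12] b2 r13: had r0 ⇒ C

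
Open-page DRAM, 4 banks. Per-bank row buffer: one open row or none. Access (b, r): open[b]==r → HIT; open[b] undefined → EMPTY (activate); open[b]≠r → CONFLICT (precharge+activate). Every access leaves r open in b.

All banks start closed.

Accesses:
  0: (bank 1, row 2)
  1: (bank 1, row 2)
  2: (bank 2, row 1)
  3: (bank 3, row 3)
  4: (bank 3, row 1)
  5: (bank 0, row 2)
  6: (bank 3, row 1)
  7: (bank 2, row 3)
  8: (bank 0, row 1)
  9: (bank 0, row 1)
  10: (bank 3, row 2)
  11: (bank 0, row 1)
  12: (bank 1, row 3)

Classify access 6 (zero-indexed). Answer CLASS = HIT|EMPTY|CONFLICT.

step 0: bank1 None->2 [EMPTY]
step 1: bank1 2->2 [HIT]
step 2: bank2 None->1 [EMPTY]
step 3: bank3 None->3 [EMPTY]
step 4: bank3 3->1 [CONFLICT]
step 5: bank0 None->2 [EMPTY]
step 6: bank3 1->1 [HIT]
step 7: bank2 1->3 [CONFLICT]
step 8: bank0 2->1 [CONFLICT]
step 9: bank0 1->1 [HIT]
step 10: bank3 1->2 [CONFLICT]
step 11: bank0 1->1 [HIT]
step 12: bank1 2->3 [CONFLICT]

CLASS = HIT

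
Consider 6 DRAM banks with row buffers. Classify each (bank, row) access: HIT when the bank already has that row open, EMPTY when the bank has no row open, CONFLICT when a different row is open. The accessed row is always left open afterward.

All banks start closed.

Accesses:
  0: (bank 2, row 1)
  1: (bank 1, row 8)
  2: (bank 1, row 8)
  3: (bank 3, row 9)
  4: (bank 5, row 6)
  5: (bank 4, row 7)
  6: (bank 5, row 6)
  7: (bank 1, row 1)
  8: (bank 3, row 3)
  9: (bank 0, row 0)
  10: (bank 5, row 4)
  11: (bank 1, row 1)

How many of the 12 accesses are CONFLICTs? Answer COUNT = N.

  [0] b2 r1: no row ⇒ E
  [1] b1 r8: no row ⇒ E
  [2] b1 r8: had r8 ⇒ H
  [3] b3 r9: no row ⇒ E
  [4] b5 r6: no row ⇒ E
  [5] b4 r7: no row ⇒ E
  [6] b5 r6: had r6 ⇒ H
  [7] b1 r1: had r8 ⇒ C
  [8] b3 r3: had r9 ⇒ C
  [9] b0 r0: no row ⇒ E
  [10] b5 r4: had r6 ⇒ C
  [11] b1 r1: had r1 ⇒ H

COUNT = 3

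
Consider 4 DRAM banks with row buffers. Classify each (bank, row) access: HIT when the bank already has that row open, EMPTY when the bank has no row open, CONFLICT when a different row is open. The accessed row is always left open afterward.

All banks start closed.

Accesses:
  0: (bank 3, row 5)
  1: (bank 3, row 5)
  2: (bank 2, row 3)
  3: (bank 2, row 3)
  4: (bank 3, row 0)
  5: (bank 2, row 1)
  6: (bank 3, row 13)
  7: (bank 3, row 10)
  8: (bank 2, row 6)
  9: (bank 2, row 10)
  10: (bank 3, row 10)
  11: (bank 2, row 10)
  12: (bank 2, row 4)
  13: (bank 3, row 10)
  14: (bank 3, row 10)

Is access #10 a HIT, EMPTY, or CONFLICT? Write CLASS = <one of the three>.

CLASS = HIT

  [0] b3 r5: no row ⇒ E
  [1] b3 r5: had r5 ⇒ H
  [2] b2 r3: no row ⇒ E
  [3] b2 r3: had r3 ⇒ H
  [4] b3 r0: had r5 ⇒ C
  [5] b2 r1: had r3 ⇒ C
  [6] b3 r13: had r0 ⇒ C
  [7] b3 r10: had r13 ⇒ C
  [8] b2 r6: had r1 ⇒ C
  [9] b2 r10: had r6 ⇒ C
  [10] b3 r10: had r10 ⇒ H
  [11] b2 r10: had r10 ⇒ H
  [12] b2 r4: had r10 ⇒ C
  [13] b3 r10: had r10 ⇒ H
  [14] b3 r10: had r10 ⇒ H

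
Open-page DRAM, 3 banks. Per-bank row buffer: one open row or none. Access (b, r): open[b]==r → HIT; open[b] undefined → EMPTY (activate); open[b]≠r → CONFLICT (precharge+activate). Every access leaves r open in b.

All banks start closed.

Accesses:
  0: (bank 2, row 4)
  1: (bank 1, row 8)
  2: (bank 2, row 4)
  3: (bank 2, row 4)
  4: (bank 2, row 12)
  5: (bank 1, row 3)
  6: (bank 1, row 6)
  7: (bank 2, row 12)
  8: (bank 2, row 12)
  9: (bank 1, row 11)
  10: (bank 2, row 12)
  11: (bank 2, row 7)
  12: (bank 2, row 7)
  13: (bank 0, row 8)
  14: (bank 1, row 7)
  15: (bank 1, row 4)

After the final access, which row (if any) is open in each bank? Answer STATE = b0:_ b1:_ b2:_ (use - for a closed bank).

STATE = b0:8 b1:4 b2:7

#0 (2,4) E
#1 (1,8) E
#2 (2,4) H  (was 4)
#3 (2,4) H  (was 4)
#4 (2,12) C  (was 4)
#5 (1,3) C  (was 8)
#6 (1,6) C  (was 3)
#7 (2,12) H  (was 12)
#8 (2,12) H  (was 12)
#9 (1,11) C  (was 6)
#10 (2,12) H  (was 12)
#11 (2,7) C  (was 12)
#12 (2,7) H  (was 7)
#13 (0,8) E
#14 (1,7) C  (was 11)
#15 (1,4) C  (was 7)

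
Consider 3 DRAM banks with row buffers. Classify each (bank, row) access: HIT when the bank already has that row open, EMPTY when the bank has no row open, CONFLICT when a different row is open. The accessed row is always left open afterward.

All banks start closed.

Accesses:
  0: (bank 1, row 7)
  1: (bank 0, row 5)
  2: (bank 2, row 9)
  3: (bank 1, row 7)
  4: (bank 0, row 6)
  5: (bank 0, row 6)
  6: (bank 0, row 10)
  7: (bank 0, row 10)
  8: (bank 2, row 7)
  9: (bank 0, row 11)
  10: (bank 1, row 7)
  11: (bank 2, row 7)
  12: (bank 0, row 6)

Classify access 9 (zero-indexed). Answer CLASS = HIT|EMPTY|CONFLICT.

CLASS = CONFLICT

#0 (1,7) E
#1 (0,5) E
#2 (2,9) E
#3 (1,7) H  (was 7)
#4 (0,6) C  (was 5)
#5 (0,6) H  (was 6)
#6 (0,10) C  (was 6)
#7 (0,10) H  (was 10)
#8 (2,7) C  (was 9)
#9 (0,11) C  (was 10)
#10 (1,7) H  (was 7)
#11 (2,7) H  (was 7)
#12 (0,6) C  (was 11)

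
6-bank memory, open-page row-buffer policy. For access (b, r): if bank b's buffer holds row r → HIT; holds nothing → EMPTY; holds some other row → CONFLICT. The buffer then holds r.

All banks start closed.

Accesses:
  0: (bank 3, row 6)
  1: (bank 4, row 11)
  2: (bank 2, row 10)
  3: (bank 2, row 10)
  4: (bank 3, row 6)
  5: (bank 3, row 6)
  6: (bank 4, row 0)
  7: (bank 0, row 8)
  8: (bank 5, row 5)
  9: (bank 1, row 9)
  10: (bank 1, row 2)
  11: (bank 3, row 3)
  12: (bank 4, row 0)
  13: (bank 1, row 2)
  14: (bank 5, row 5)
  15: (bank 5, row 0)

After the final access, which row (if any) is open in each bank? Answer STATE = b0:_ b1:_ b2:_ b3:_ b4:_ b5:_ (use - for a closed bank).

STATE = b0:8 b1:2 b2:10 b3:3 b4:0 b5:0

  [0] b3 r6: no row ⇒ E
  [1] b4 r11: no row ⇒ E
  [2] b2 r10: no row ⇒ E
  [3] b2 r10: had r10 ⇒ H
  [4] b3 r6: had r6 ⇒ H
  [5] b3 r6: had r6 ⇒ H
  [6] b4 r0: had r11 ⇒ C
  [7] b0 r8: no row ⇒ E
  [8] b5 r5: no row ⇒ E
  [9] b1 r9: no row ⇒ E
  [10] b1 r2: had r9 ⇒ C
  [11] b3 r3: had r6 ⇒ C
  [12] b4 r0: had r0 ⇒ H
  [13] b1 r2: had r2 ⇒ H
  [14] b5 r5: had r5 ⇒ H
  [15] b5 r0: had r5 ⇒ C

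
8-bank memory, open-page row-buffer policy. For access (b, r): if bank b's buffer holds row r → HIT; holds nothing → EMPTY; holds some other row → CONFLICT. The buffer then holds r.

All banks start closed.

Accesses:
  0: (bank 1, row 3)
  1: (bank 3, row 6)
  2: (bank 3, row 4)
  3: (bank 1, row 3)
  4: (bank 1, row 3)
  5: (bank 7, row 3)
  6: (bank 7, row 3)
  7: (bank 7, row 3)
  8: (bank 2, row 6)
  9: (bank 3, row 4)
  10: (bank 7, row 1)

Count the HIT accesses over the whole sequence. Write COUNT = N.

COUNT = 5

step 0: bank1 None->3 [EMPTY]
step 1: bank3 None->6 [EMPTY]
step 2: bank3 6->4 [CONFLICT]
step 3: bank1 3->3 [HIT]
step 4: bank1 3->3 [HIT]
step 5: bank7 None->3 [EMPTY]
step 6: bank7 3->3 [HIT]
step 7: bank7 3->3 [HIT]
step 8: bank2 None->6 [EMPTY]
step 9: bank3 4->4 [HIT]
step 10: bank7 3->1 [CONFLICT]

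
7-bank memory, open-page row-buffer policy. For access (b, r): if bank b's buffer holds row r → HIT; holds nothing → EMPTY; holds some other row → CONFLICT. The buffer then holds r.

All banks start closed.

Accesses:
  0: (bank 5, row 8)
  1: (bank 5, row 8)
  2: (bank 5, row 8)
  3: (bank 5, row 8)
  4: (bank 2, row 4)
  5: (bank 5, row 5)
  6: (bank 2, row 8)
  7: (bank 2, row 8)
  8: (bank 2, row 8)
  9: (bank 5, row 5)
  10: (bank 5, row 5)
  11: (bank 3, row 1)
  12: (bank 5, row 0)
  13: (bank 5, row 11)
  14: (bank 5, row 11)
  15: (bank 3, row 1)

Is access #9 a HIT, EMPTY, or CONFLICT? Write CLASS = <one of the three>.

0: bank 5 row 8 — prev None → EMPTY
1: bank 5 row 8 — prev 8 → HIT
2: bank 5 row 8 — prev 8 → HIT
3: bank 5 row 8 — prev 8 → HIT
4: bank 2 row 4 — prev None → EMPTY
5: bank 5 row 5 — prev 8 → CONFLICT
6: bank 2 row 8 — prev 4 → CONFLICT
7: bank 2 row 8 — prev 8 → HIT
8: bank 2 row 8 — prev 8 → HIT
9: bank 5 row 5 — prev 5 → HIT
10: bank 5 row 5 — prev 5 → HIT
11: bank 3 row 1 — prev None → EMPTY
12: bank 5 row 0 — prev 5 → CONFLICT
13: bank 5 row 11 — prev 0 → CONFLICT
14: bank 5 row 11 — prev 11 → HIT
15: bank 3 row 1 — prev 1 → HIT

CLASS = HIT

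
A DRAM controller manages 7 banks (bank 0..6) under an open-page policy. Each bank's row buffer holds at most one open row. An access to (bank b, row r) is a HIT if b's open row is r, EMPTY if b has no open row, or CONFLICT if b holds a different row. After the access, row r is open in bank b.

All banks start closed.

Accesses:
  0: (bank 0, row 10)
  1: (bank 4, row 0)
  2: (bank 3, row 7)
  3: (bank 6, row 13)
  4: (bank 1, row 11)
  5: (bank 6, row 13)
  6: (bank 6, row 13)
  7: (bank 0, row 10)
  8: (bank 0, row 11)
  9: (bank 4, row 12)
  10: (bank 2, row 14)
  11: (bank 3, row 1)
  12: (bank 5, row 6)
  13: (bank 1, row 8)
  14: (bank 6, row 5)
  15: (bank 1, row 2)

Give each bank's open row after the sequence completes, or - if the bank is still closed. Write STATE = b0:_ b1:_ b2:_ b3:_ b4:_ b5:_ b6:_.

#0 (0,10) E
#1 (4,0) E
#2 (3,7) E
#3 (6,13) E
#4 (1,11) E
#5 (6,13) H  (was 13)
#6 (6,13) H  (was 13)
#7 (0,10) H  (was 10)
#8 (0,11) C  (was 10)
#9 (4,12) C  (was 0)
#10 (2,14) E
#11 (3,1) C  (was 7)
#12 (5,6) E
#13 (1,8) C  (was 11)
#14 (6,5) C  (was 13)
#15 (1,2) C  (was 8)

STATE = b0:11 b1:2 b2:14 b3:1 b4:12 b5:6 b6:5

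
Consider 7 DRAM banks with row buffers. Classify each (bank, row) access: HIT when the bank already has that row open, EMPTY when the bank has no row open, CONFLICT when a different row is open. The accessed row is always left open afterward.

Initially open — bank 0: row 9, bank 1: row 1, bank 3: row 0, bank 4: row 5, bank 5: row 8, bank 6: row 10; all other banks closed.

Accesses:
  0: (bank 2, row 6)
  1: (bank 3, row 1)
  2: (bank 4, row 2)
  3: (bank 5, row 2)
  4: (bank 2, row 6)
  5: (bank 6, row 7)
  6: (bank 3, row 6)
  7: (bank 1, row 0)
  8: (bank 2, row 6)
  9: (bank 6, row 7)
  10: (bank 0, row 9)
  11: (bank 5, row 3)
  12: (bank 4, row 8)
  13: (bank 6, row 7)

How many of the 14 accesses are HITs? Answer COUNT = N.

step 0: bank2 None->6 [EMPTY]
step 1: bank3 0->1 [CONFLICT]
step 2: bank4 5->2 [CONFLICT]
step 3: bank5 8->2 [CONFLICT]
step 4: bank2 6->6 [HIT]
step 5: bank6 10->7 [CONFLICT]
step 6: bank3 1->6 [CONFLICT]
step 7: bank1 1->0 [CONFLICT]
step 8: bank2 6->6 [HIT]
step 9: bank6 7->7 [HIT]
step 10: bank0 9->9 [HIT]
step 11: bank5 2->3 [CONFLICT]
step 12: bank4 2->8 [CONFLICT]
step 13: bank6 7->7 [HIT]

COUNT = 5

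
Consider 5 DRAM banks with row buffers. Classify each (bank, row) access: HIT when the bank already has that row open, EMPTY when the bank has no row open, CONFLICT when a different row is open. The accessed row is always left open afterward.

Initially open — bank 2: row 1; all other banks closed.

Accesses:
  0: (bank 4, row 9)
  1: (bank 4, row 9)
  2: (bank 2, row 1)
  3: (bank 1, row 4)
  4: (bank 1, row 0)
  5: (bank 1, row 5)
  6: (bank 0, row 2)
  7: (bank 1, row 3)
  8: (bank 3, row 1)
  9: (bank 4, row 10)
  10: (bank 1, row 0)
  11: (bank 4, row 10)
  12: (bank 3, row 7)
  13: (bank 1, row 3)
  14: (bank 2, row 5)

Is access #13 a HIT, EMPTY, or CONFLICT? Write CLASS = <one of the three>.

CLASS = CONFLICT

#0 (4,9) E
#1 (4,9) H  (was 9)
#2 (2,1) H  (was 1)
#3 (1,4) E
#4 (1,0) C  (was 4)
#5 (1,5) C  (was 0)
#6 (0,2) E
#7 (1,3) C  (was 5)
#8 (3,1) E
#9 (4,10) C  (was 9)
#10 (1,0) C  (was 3)
#11 (4,10) H  (was 10)
#12 (3,7) C  (was 1)
#13 (1,3) C  (was 0)
#14 (2,5) C  (was 1)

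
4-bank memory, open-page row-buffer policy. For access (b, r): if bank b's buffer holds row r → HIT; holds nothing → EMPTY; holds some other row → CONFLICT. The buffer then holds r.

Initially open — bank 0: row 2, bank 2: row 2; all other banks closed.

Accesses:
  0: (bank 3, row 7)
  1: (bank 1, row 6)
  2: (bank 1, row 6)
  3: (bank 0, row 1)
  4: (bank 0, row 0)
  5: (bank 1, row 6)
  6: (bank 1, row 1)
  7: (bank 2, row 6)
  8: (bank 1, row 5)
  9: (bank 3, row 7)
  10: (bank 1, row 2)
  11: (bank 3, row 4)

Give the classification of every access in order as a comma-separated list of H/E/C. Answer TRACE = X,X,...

TRACE = E,E,H,C,C,H,C,C,C,H,C,C

  [0] b3 r7: no row ⇒ E
  [1] b1 r6: no row ⇒ E
  [2] b1 r6: had r6 ⇒ H
  [3] b0 r1: had r2 ⇒ C
  [4] b0 r0: had r1 ⇒ C
  [5] b1 r6: had r6 ⇒ H
  [6] b1 r1: had r6 ⇒ C
  [7] b2 r6: had r2 ⇒ C
  [8] b1 r5: had r1 ⇒ C
  [9] b3 r7: had r7 ⇒ H
  [10] b1 r2: had r5 ⇒ C
  [11] b3 r4: had r7 ⇒ C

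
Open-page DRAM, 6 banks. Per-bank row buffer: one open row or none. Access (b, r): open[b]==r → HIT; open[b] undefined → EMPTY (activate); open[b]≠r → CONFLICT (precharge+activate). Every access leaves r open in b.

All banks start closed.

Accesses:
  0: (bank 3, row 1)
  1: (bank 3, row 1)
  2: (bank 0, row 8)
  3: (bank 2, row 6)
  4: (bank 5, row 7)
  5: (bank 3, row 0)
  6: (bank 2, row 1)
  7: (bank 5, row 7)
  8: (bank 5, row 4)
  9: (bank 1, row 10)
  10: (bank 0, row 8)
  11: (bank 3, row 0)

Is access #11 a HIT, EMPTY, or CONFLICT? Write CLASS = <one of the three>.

CLASS = HIT

#0 (3,1) E
#1 (3,1) H  (was 1)
#2 (0,8) E
#3 (2,6) E
#4 (5,7) E
#5 (3,0) C  (was 1)
#6 (2,1) C  (was 6)
#7 (5,7) H  (was 7)
#8 (5,4) C  (was 7)
#9 (1,10) E
#10 (0,8) H  (was 8)
#11 (3,0) H  (was 0)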